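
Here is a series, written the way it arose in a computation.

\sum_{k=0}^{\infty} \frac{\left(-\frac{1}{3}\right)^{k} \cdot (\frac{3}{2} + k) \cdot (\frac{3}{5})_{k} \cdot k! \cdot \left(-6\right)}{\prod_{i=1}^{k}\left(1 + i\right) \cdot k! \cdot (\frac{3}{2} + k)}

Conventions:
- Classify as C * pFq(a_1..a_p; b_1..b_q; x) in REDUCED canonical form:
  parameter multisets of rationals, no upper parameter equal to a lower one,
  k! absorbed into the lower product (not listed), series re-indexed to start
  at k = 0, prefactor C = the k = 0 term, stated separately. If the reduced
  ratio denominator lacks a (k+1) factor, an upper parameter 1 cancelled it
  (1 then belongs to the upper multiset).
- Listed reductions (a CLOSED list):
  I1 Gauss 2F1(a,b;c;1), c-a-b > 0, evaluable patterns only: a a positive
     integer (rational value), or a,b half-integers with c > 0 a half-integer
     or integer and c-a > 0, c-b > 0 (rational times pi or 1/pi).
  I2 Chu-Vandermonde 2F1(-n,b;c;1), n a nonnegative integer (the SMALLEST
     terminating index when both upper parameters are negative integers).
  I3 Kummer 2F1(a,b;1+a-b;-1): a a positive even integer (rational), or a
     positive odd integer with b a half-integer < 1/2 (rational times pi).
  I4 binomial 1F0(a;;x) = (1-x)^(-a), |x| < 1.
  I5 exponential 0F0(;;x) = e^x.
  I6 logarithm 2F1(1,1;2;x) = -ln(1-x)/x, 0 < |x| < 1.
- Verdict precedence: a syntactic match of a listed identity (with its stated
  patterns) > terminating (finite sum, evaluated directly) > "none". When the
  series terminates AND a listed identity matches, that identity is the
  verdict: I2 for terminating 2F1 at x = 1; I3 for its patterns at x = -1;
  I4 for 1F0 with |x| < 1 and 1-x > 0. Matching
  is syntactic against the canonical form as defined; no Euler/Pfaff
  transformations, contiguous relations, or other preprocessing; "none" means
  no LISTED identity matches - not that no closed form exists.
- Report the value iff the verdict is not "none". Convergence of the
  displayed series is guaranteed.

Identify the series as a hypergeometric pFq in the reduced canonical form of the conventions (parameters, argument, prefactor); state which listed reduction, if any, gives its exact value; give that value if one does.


Canonical form: C = -6 times 2F1 with upper {\frac{3}{5}, 1}, lower {2}, x = -\frac{1}{3}. Verdict: none - at argument -\frac{1}{3} the multisets {\frac{3}{5}, 1} ; {2} match no listed identity.

The tell: t_0 = -6 here, and the factorial ratio (C = -6) (k+a-1)!/(a-1)! is a rising factorial (a)_k.
Ratio: r(k) = -\frac{1}{3} * (k+\frac{3}{5}) (k+1) / [(k+2) (k+1)] - rational; roots negated = parameters, x = -\frac{1}{3}, C = -6.


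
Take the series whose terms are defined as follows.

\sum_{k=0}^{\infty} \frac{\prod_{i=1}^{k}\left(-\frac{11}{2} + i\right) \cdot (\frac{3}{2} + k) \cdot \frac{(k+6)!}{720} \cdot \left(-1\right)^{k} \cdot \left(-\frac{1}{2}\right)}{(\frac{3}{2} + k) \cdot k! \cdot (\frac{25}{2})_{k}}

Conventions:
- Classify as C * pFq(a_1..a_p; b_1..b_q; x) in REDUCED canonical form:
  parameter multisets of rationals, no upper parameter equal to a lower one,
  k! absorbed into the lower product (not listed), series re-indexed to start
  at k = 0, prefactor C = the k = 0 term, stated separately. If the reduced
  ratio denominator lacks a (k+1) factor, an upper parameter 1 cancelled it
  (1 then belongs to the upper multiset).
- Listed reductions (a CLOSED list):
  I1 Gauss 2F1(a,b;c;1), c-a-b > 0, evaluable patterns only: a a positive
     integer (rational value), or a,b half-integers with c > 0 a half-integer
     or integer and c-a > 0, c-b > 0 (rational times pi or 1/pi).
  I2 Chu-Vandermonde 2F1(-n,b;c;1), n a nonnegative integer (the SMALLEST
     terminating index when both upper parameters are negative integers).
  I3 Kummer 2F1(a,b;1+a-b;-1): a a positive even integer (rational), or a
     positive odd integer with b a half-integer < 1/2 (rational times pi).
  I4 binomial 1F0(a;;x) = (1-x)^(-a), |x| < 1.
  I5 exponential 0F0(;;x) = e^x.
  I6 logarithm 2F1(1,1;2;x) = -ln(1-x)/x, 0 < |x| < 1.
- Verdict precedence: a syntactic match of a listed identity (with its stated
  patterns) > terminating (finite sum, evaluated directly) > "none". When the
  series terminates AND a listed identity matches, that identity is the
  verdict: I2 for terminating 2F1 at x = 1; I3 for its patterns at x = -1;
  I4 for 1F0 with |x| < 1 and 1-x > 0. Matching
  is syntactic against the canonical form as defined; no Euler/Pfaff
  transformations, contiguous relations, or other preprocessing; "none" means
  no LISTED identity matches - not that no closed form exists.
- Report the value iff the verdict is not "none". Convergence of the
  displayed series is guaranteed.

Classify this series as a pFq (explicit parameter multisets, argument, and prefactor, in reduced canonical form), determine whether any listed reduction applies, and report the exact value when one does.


At argument -1: a 2F1 with upper {-\frac{9}{2}, 7}, lower {\frac{25}{2}}, scaled by C = -\frac{1}{2}. Verdict: the Kummer evaluation I3 matches (x = -1; c = \frac{25}{2} equals 1+a-b for upper {-\frac{9}{2}, 7}: listed pattern). Value: \left(-\frac{334639305}{268435456}\right) \cdot \pi.

The tell: from the first term -\frac{1}{2}: the factorial ratio (C = -1/2, x = -1) (k+a-1)!/(a-1)! is a rising factorial (a)_k.
Consecutive-term ratio: r(k) = -1 * (k-\frac{9}{2}) (k+7) / [(k+\frac{25}{2}) (k+1)] - poly over poly, x = -1 from leading terms; C = -\frac{1}{2} at k = 0.


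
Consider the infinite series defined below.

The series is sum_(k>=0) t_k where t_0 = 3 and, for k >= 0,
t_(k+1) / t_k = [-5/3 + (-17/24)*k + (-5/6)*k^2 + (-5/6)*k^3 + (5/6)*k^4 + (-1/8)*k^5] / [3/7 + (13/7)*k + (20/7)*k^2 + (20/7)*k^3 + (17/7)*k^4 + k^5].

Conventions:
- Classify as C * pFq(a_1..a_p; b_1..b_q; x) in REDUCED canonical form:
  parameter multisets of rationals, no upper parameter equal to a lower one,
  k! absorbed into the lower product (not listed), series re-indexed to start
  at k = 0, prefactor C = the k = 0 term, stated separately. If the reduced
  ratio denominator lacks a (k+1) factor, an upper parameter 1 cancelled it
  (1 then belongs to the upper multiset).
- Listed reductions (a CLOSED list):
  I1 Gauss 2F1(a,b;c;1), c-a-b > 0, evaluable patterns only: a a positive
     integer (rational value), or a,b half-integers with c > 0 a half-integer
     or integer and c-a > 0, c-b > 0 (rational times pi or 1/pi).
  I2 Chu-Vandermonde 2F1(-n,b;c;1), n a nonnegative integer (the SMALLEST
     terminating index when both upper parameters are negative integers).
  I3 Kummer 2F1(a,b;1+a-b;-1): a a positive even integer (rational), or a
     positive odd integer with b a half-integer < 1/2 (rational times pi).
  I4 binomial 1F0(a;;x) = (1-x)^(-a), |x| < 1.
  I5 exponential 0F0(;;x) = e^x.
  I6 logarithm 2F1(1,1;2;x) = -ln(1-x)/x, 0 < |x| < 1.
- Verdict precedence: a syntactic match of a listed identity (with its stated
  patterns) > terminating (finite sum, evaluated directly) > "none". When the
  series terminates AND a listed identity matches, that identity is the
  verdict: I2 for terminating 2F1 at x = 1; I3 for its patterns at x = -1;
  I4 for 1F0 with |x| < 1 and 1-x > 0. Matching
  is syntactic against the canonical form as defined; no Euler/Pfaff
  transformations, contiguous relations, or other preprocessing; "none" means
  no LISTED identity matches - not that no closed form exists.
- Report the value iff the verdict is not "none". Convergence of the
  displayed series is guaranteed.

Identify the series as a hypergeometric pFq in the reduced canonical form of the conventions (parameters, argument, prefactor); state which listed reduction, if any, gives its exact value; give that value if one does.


Key step: from the first term 3: roots of the ratio polynomials (C = 3) are the negated parameters.
Ratio: r(k) = (-1/8) * (k-5) (k-8/3) / [(k+3/7) (k+1)] - poly over poly, x = (-1/8) from leading terms; C = 3 at k = 0.

The series (x = -1/8) is 2F1: upper {-5, -8/3}, lower {3/7}, prefactor 3. Verdict: terminating - upper -5 stops the sum at k = 5; the 6 terms are added exactly. Exact value: -996257657/185131008.


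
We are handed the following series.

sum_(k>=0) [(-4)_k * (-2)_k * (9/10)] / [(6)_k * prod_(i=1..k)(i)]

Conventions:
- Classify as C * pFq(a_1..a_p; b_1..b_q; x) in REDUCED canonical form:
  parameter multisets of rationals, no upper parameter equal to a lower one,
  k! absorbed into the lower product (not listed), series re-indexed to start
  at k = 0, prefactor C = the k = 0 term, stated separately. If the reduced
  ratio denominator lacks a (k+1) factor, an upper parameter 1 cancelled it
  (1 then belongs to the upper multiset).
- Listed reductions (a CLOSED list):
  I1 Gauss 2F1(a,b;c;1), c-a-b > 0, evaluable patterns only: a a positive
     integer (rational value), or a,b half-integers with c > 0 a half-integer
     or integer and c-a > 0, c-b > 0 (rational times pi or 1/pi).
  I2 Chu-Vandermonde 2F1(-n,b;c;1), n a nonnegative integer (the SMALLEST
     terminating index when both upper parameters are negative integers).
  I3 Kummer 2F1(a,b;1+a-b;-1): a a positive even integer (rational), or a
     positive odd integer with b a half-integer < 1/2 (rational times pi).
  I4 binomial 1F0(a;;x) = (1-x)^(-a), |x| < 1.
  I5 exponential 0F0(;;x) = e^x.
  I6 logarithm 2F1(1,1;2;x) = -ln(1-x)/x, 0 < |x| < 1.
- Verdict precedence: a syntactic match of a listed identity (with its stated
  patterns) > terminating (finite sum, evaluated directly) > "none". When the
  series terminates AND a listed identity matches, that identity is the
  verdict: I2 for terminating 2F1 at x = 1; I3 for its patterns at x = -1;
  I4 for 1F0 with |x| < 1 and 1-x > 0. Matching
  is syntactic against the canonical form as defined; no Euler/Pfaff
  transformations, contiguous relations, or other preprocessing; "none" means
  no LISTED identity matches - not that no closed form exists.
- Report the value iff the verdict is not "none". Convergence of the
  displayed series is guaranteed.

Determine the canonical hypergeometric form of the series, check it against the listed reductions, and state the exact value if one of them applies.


First insight: from the first term 9/10: the product of the first k integers (C = 9/10) is k!.
Term ratio: r(k) = 1 * (k-4) (k-2) / [(k+6) (k+1)] - rational; roots negated = parameters, x = 1, C = 9/10.

This is 9/10 * 2F1(-4, -2; 6; 1) in reduced canonical form. Verdict: Chu-Vandermonde (I2) applies (terminating 2F1 at x = 1 with n = 2, b = -4, c = 6). Hence: 33/14.


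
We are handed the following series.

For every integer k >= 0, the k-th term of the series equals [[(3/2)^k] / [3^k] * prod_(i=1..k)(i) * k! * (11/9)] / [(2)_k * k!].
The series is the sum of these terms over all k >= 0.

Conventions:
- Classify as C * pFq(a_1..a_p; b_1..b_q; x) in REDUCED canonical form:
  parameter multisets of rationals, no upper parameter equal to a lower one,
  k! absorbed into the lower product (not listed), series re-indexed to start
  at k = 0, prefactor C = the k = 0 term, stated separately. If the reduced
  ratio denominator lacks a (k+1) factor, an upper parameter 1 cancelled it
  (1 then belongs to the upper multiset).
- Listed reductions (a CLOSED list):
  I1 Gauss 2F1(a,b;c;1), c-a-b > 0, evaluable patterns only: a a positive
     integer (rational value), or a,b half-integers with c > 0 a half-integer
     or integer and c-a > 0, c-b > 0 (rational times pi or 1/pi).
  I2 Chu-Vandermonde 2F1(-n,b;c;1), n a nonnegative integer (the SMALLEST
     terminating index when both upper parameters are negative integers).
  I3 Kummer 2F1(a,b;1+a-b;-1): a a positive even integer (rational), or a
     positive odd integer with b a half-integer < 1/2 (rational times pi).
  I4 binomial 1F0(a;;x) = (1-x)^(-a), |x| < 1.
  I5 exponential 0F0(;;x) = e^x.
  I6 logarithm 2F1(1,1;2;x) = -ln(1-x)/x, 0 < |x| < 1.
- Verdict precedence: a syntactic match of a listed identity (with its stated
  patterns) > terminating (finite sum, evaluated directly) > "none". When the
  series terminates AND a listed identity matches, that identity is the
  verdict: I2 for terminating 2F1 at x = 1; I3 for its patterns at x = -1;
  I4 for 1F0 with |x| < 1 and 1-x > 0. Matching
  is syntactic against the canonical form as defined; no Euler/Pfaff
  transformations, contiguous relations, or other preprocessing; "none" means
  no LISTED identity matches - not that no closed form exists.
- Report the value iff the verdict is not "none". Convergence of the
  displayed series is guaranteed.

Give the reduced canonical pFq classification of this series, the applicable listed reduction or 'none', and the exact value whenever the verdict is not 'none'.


This is 11/9 * 2F1(1, 1; 2; 1/2) in reduced canonical form. Verdict: the I6 logarithm reduction matches (the logarithm: parameters (1,1;2), x = 1/2). Sum: (-22/9) * ln(1/2).

Key observation: t_0 being 11/9, the factorial ratio (prefactor 11/9) (k+a-1)!/(a-1)! is a rising factorial (a)_k.
Adjacent-term ratio: r(k) = (1/2) * (k+1) (k+1) / [(k+2) (k+1)] - rational in k. x = (1/2); t_0 = 11/9; negate the roots.


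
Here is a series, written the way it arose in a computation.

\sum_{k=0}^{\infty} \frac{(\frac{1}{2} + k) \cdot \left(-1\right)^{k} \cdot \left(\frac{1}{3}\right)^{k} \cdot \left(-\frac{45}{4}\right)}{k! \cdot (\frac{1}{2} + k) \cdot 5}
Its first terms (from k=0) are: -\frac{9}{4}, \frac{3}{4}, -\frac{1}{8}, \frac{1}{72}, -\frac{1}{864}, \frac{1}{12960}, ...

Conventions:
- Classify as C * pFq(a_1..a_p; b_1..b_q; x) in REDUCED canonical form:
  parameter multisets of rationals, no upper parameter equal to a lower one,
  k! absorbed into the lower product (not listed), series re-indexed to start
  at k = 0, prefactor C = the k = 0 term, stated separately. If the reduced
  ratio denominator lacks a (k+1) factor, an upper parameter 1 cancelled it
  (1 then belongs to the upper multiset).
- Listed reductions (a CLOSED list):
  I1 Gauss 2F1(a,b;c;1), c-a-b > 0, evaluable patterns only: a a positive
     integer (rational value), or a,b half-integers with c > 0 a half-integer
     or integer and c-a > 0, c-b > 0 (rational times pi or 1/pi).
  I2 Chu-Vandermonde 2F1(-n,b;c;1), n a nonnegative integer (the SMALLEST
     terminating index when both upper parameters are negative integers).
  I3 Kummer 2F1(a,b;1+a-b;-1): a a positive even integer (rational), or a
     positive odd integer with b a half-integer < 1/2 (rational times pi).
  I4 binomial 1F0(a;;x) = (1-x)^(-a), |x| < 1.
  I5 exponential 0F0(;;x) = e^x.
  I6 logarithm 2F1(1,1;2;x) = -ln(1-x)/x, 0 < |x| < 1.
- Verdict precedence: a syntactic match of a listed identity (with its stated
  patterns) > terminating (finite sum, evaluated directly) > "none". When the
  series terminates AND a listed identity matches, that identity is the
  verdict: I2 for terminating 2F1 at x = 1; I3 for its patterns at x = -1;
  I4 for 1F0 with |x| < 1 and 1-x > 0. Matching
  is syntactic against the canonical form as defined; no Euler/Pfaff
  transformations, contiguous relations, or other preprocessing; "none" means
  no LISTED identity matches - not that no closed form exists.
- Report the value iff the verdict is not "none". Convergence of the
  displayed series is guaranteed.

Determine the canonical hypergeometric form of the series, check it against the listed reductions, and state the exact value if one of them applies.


At argument -\frac{1}{3}: a 0F0 with upper {-}, lower {-}, scaled by C = -\frac{9}{4}. Verdict at x = -\frac{1}{3}: the I5 exponential reduction matches (the 0F0 exponential series at x = -\frac{1}{3}). Exact value: \left(-\frac{9}{4}\right) \cdot e^{-\frac{1}{3}}.

Key observation: from the first term -\frac{9}{4}: the constant factors (prefactor -9/4) combine into one prefactor.
Ratio: r(k) = -\frac{1}{3} * 1 / [(k+1)] - rational; roots negated = parameters, x = -\frac{1}{3}, C = -\frac{9}{4}.


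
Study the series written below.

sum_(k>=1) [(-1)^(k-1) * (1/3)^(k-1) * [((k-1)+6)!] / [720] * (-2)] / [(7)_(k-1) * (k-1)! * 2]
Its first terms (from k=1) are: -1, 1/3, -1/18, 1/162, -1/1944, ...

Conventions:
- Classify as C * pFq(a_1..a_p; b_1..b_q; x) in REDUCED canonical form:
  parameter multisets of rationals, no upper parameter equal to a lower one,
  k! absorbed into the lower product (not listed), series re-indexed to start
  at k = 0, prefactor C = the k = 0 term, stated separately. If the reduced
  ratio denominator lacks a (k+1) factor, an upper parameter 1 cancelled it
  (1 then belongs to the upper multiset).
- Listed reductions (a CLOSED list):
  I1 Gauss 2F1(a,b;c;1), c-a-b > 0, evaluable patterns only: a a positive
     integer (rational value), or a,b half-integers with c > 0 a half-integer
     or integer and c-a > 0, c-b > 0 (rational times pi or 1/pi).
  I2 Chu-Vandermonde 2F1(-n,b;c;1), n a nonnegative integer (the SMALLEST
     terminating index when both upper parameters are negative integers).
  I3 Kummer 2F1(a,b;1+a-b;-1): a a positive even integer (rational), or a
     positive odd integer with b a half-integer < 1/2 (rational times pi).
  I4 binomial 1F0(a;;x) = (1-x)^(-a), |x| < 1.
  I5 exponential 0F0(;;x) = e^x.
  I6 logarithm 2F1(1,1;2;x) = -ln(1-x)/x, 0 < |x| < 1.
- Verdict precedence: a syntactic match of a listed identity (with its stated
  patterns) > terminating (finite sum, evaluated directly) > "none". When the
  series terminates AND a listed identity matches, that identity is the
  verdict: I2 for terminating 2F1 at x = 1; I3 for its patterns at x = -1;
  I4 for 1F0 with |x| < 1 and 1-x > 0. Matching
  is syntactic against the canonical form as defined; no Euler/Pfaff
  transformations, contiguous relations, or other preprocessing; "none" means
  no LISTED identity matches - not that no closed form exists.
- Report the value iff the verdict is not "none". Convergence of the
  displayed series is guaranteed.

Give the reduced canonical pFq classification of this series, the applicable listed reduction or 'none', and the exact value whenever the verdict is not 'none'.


Canonical form: C = -1 times 0F0 with upper {-}, lower {-}, x = -1/3. Verdict: the exponential series (I5) fires (the 0F0 exponential series at x = -1/3). Hence: (-1) * e^(-1/3).

Key observation: x = (-1/3) and the (-1)^k factor (prefactor -1) folds into the argument's sign.
Step ratio: r(k) = (-1/3) * 1 / [(k+1)] - rational; roots negated = parameters, x = (-1/3), C = -1.


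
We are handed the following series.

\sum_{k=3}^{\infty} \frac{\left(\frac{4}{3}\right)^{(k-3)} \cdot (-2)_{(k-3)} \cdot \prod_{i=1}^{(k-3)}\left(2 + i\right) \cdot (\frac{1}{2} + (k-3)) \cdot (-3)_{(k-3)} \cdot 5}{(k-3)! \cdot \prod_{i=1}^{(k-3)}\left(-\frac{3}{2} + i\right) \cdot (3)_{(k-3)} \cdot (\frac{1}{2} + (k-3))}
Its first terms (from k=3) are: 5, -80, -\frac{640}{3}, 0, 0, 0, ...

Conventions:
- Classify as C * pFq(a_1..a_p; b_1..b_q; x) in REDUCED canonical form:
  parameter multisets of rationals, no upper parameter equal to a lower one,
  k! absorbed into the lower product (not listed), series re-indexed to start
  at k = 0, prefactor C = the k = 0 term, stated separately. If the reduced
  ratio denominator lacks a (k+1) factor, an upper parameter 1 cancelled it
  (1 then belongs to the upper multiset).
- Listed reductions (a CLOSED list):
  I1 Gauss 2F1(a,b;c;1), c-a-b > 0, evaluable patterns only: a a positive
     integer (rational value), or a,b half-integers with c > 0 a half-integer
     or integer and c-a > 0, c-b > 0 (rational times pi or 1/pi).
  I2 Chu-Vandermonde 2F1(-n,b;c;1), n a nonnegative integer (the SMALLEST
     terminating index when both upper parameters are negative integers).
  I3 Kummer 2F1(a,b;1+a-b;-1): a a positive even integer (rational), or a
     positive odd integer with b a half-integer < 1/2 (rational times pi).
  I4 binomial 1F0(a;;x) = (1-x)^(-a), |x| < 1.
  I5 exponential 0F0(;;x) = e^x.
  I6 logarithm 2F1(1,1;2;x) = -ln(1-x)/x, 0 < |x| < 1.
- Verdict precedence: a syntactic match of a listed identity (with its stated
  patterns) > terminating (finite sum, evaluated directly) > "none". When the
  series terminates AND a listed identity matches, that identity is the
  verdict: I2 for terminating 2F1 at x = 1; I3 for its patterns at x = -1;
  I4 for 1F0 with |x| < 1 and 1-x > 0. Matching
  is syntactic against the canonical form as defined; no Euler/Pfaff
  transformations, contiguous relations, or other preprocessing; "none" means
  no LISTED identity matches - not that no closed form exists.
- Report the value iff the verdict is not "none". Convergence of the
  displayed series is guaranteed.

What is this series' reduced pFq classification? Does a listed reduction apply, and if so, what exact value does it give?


Canonical form: C = 5 times 2F1 with upper {-3, -2}, lower {-\frac{1}{2}}, x = \frac{4}{3}. Verdict: terminating. (-2)_k vanishes past k = 2, leaving a 3-term sum, computed directly. Exact value: -\frac{865}{3}.

Structural cue: t_0 = 5 here, and k + 1/2 divides numerator and denominator alike; C = 5 after cancelling.
Adjacent-term ratio: r(k) = \frac{4}{3} * (k-3) (k-2) / [(k-\frac{1}{2}) (k+1)] - rational in k, leading ratio \frac{4}{3}; with t_0 = 5, classification follows.


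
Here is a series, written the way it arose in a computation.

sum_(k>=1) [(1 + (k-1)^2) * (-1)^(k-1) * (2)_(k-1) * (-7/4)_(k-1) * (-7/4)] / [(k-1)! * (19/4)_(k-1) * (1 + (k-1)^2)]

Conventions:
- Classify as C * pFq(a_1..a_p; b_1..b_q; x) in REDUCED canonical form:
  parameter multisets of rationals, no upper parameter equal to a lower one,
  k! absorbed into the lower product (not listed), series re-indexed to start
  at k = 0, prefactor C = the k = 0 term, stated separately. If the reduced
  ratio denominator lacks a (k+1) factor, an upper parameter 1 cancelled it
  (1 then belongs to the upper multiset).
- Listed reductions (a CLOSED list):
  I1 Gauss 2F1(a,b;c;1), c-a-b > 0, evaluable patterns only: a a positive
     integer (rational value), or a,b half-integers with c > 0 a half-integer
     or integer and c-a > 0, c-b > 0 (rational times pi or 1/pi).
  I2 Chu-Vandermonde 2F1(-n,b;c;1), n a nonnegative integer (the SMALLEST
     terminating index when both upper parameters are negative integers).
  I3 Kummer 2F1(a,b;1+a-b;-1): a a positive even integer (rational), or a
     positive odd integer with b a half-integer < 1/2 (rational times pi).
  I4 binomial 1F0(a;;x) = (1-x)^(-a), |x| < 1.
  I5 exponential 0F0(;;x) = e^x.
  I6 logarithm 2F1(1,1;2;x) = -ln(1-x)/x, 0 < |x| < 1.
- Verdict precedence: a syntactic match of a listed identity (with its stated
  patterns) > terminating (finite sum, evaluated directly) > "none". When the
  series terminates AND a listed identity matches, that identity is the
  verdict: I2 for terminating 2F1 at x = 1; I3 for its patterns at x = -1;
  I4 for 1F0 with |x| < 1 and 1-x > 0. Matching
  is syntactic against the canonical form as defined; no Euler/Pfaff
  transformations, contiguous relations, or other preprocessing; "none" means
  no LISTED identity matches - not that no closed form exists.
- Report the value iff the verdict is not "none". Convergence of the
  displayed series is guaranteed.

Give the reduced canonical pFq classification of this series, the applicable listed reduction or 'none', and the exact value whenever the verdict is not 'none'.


The series (x = -1) is 2F1: upper {-7/4, 2}, lower {19/4}, prefactor -7/4. Verdict at x = -1: Kummer's theorem (I3) matches (x = -1; c = 19/4 equals 1+a-b for upper {-7/4, 2}: listed pattern). Value: -105/32.

Key step: from the first term -7/4: striking the common factor k^2 + 1 reduces the term (C = -7/4).
Ratio: r(k) = (-1) * (k-7/4) (k+2) / [(k+19/4) (k+1)] ; factor over Q: parameters, x = (-1), and C = -7/4.


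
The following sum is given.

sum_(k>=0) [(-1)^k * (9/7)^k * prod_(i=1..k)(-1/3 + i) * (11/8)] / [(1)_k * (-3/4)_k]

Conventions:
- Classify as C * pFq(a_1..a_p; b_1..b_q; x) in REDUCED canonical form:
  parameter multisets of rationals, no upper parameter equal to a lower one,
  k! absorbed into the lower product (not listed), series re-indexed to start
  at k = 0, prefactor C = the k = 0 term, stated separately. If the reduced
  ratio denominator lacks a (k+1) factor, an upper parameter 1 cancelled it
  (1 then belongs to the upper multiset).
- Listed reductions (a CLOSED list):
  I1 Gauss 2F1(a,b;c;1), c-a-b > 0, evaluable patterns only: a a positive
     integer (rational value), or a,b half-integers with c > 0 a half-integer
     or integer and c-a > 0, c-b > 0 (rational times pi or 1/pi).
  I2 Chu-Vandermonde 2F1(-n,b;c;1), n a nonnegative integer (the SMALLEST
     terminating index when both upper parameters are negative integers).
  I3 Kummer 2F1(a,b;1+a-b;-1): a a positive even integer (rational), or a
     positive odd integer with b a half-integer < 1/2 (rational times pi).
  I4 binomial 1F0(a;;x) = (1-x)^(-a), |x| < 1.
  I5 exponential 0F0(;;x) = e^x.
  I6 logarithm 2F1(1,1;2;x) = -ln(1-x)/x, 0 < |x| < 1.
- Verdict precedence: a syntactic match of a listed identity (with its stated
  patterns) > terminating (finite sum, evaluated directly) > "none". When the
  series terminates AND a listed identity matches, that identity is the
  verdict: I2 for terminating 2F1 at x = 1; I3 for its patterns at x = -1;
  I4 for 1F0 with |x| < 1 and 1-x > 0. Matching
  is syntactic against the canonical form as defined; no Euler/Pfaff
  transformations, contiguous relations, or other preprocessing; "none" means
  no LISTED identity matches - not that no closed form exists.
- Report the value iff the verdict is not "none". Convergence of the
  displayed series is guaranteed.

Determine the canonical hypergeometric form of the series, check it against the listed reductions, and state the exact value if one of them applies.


The series (x = -9/7) is 1F1: upper {2/3}, lower {-3/4}, prefactor 11/8. Verdict: none. A 1F1 with upper {2/3} fits none of I1-I6 at x = -9/7; the sum runs forever.

Key step: x = (-9/7) and (1)_k (C = 11/8) is k! itself.
Consecutive-term ratio: r(k) = (-9/7) * (k+2/3) / [(k-3/4) (k+1)] - rational in k, leading ratio (-9/7); with t_0 = 11/8, classification follows.


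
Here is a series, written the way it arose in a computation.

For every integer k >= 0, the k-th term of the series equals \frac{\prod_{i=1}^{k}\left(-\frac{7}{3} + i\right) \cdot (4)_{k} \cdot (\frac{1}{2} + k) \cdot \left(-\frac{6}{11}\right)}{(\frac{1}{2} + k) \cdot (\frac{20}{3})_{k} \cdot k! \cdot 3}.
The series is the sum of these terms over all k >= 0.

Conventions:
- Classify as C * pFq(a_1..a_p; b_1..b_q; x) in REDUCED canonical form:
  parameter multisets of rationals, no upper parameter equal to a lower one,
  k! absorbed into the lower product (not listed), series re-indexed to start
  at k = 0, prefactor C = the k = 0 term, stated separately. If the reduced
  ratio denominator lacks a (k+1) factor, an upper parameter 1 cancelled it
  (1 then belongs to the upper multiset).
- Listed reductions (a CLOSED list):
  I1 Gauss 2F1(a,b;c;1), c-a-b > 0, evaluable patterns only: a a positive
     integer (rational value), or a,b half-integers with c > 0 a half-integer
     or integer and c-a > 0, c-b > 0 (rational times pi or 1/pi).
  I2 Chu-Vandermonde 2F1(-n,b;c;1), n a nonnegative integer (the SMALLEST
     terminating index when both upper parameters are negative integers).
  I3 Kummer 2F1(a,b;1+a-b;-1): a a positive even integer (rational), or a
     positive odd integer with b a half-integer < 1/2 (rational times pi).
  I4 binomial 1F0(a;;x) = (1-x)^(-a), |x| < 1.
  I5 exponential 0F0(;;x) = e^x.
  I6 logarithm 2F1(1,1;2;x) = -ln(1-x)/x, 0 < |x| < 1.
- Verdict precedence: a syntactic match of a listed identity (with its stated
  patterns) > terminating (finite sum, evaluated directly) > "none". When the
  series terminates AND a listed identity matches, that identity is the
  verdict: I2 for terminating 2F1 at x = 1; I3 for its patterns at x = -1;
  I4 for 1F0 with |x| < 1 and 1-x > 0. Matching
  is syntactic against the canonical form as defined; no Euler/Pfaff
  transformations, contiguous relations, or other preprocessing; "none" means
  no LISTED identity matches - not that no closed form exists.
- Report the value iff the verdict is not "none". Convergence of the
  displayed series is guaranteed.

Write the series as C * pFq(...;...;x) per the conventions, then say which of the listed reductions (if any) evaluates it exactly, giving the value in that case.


x = 1 here; the reduced form reads 2F1, upper {-\frac{4}{3}, 4}, lower {\frac{20}{3}}, C = -\frac{2}{11}. Verdict: Gauss's theorem (I1) applies (x = 1: the Gamma ratio telescopes since c-a-b = 4 > 0 and a = 4 in Z>0). Sum: -\frac{68}{1215}.

First insight: with t_0 = -\frac{2}{11}, the factor k + 1/2 cancels (top and bottom), leaving C = -2/11.
Consecutive-term ratio: r(k) = 1 * (k-\frac{4}{3}) (k+4) / [(k+\frac{20}{3}) (k+1)] - rational in k, leading ratio 1; with t_0 = -\frac{2}{11}, classification follows.


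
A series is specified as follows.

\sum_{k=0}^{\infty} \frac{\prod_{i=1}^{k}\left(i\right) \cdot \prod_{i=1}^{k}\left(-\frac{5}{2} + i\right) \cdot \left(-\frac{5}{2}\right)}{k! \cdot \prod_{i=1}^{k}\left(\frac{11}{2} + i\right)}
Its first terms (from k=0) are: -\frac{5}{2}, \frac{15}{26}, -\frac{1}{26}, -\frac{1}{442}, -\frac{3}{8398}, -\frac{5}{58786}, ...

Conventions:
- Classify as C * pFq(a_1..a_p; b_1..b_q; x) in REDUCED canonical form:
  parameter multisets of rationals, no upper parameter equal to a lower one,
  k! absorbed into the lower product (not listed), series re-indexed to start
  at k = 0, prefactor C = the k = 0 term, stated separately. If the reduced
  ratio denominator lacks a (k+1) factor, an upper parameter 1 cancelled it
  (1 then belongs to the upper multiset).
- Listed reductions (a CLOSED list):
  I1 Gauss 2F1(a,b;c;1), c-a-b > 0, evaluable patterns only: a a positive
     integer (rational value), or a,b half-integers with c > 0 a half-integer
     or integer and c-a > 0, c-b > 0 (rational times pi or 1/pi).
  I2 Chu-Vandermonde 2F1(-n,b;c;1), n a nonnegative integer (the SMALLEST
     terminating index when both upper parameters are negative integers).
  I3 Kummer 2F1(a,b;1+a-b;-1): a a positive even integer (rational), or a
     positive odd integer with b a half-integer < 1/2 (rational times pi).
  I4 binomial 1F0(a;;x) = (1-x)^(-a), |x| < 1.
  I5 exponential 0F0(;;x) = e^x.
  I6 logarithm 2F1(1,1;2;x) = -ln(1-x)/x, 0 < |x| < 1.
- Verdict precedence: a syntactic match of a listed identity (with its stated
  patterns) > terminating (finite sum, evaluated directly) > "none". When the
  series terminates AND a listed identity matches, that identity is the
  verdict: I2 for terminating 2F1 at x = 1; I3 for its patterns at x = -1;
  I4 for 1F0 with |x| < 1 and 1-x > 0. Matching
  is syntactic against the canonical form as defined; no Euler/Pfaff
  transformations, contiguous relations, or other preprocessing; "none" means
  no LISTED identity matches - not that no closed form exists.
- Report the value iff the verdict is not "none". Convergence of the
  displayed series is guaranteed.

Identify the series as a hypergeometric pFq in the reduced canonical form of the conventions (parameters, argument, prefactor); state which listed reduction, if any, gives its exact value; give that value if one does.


This is -\frac{5}{2} * 2F1(-\frac{3}{2}, 1; \frac{13}{2}; 1) in reduced canonical form. Verdict at x = 1: the Gauss summation I1 matches (x = 1: the Gamma ratio telescopes since c-a-b = 7 > 0 and a = 1 in Z>0). Its exact value is -\frac{55}{28}.

Structural cue: x = 1 and the lower running product (C = -5/2) is a rising factorial.
Adjacent-term ratio: r(k) = 1 * (k-\frac{3}{2}) (k+1) / [(k+\frac{13}{2}) (k+1)] - rational in k. x = 1; t_0 = -\frac{5}{2}; negate the roots.


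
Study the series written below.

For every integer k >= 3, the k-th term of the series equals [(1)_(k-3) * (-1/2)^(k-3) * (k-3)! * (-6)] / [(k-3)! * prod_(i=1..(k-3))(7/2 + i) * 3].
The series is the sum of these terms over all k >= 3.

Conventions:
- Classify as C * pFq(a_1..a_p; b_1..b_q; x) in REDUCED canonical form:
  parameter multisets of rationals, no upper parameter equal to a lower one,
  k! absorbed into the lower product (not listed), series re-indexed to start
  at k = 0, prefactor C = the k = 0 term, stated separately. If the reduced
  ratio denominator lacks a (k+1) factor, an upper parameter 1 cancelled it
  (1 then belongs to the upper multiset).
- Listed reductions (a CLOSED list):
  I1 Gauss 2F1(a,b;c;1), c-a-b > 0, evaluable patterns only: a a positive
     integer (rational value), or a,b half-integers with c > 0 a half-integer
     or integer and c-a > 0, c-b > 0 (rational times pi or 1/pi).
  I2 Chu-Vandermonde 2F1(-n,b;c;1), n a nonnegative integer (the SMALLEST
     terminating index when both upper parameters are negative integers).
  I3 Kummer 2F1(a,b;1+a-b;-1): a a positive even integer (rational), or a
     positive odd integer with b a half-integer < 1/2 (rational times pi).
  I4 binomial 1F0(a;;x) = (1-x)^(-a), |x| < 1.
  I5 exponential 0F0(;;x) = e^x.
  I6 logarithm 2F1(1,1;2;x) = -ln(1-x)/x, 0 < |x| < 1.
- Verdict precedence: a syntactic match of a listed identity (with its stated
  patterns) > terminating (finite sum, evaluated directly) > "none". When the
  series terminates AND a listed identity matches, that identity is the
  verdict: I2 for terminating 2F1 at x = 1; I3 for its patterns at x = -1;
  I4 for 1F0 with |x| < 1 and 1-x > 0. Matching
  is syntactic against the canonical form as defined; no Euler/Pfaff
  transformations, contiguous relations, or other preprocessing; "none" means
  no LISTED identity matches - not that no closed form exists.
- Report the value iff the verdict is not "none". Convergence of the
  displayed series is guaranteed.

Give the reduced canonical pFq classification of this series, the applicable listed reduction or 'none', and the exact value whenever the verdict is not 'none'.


Reduced: x = -1/2, 2F1, upper = {1, 1}, lower = {9/2}, C = -2. Verdict: none. A 2F1 with upper {1, 1} fits none of I1-I6 at x = -1/2; the sum runs forever.

Key step: t_0 = -2 here, and the lower running product (C = -2) is a rising factorial.
Step ratio: r(k) = (-1/2) * (k+1) (k+1) / [(k+9/2) (k+1)] - rational in k. x = (-1/2); t_0 = -2; negate the roots.


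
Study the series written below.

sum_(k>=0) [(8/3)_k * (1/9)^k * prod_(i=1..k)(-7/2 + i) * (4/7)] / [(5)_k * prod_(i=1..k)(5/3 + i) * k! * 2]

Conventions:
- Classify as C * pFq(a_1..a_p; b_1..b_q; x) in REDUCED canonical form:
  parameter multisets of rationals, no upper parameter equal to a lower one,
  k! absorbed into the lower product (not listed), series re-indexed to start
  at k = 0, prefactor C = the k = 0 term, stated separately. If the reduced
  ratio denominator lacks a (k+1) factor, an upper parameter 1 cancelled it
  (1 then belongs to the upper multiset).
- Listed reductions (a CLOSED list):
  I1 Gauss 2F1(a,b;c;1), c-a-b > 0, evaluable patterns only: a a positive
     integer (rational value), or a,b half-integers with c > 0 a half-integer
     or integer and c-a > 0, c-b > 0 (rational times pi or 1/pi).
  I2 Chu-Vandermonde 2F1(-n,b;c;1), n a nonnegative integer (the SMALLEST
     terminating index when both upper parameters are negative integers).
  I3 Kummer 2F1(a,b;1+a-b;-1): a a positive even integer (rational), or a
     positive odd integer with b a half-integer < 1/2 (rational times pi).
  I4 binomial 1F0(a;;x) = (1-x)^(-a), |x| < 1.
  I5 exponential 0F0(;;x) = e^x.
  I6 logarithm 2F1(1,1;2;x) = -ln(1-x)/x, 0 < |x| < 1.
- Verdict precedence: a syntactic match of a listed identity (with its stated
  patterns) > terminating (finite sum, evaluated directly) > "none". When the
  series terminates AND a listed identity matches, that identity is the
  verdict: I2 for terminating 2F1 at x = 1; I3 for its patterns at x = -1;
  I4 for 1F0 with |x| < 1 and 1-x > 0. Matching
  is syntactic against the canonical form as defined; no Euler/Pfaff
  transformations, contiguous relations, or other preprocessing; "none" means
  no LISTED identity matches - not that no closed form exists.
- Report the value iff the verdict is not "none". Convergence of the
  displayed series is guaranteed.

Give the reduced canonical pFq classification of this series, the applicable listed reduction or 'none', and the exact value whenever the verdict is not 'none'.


Classification (C = 2/7): 1F1 with upper {-5/2}, lower {5}, argument x = 1/9. Verdict: none. Every listed pattern misses the 1F1 form at 1/9, upper {-5/2}.

The tell: with t_0 = 2/7, the constant factors (C = 2/7) combine into one prefactor.
Ratio: r(k) = (1/9) * (k-5/2) / [(k+5) (k+1)] - poly over poly, x = (1/9) from leading terms; C = 2/7 at k = 0.


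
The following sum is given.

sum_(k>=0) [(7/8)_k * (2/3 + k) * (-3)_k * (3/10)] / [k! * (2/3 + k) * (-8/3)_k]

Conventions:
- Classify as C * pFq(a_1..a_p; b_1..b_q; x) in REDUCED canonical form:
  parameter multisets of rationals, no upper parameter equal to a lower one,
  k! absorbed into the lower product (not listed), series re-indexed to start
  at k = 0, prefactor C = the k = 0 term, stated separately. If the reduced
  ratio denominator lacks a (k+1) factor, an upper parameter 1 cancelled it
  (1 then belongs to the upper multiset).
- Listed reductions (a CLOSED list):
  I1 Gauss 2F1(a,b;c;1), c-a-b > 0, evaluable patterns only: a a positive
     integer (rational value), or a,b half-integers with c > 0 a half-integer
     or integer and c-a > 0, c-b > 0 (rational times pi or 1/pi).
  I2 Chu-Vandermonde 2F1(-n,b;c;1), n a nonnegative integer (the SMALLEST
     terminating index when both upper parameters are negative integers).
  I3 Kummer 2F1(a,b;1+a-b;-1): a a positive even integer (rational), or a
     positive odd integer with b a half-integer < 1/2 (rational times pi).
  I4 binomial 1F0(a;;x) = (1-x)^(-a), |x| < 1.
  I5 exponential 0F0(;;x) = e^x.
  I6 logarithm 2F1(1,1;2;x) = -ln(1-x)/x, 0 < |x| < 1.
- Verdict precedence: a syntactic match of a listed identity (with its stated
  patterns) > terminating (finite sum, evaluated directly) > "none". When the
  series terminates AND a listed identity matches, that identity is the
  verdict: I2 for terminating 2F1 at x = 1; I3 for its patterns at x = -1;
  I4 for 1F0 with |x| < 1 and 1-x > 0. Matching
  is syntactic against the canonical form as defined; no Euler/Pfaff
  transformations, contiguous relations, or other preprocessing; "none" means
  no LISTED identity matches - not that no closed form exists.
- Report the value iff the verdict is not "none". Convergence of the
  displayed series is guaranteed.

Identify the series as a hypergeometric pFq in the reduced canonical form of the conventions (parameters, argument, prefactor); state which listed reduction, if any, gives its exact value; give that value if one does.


This is 3/10 * 2F1(-3, 7/8; -8/3; 1) in reduced canonical form. Verdict (x = 1): the Chu-Vandermonde identity I2 applies (terminating 2F1 at x = 1 with n = 3, b = 7/8, c = -8/3). Its exact value is 115107/81920.

Structural cue: x = 1 and k + 2/3 divides numerator and denominator alike; prefactor 3/10 after cancelling.
Consecutive-term ratio: r(k) = 1 * (k-3) (k+7/8) / [(k-8/3) (k+1)] - rational in k, leading ratio 1; with t_0 = 3/10, classification follows.


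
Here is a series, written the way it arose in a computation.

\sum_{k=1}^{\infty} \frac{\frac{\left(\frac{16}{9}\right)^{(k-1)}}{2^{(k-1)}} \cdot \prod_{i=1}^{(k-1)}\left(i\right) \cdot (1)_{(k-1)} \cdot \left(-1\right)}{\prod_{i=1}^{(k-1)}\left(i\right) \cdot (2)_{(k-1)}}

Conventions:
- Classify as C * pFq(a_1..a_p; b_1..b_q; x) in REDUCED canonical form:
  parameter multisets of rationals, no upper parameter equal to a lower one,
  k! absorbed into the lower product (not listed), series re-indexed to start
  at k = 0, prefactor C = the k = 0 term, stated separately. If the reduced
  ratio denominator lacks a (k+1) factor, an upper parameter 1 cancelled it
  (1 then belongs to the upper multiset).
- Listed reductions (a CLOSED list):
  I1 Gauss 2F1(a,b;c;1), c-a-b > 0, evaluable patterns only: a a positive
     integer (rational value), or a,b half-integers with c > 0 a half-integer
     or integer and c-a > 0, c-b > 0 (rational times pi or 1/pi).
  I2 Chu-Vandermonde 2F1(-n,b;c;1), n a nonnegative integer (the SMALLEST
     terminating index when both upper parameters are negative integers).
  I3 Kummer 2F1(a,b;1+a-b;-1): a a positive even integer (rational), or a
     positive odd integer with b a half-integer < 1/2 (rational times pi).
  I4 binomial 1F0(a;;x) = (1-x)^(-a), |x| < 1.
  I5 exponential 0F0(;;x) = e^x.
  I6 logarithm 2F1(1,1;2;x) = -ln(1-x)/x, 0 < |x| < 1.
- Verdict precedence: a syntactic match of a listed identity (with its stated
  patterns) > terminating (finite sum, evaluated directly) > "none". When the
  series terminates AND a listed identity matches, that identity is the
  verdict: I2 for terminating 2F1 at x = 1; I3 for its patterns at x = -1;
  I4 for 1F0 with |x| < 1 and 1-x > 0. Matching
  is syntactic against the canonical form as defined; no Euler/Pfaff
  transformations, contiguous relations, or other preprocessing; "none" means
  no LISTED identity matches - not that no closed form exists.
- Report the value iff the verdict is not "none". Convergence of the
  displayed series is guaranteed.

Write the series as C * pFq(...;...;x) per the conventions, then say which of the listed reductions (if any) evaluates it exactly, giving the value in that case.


Key step: from the first term -1: the running product (C = -1, x = 8/9) telescopes to a rising factorial.
Ratio: r(k) = \frac{8}{9} * (k+1) (k+1) / [(k+2) (k+1)] - rational in k, leading ratio \frac{8}{9}; with t_0 = -1, classification follows.

Prefactor -1, argument \frac{8}{9}: 2F1 with upper {1, 1} over lower {2}. Verdict at x = \frac{8}{9}: the logarithmic series (I6) matches (the logarithm: parameters (1,1;2), x = \frac{8}{9}). Exact value: \frac{9}{8} \cdot \ln\left(\frac{1}{9}\right).
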